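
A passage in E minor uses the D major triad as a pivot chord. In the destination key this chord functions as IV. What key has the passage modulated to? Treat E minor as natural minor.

A major

The numeral IV denotes a major triad on scale degree 4. With D on degree 4, the tonic of the new key is A.
Degree 4 carries a major triad in major keys, so the destination is A major.
Check: the diatonic triads of A major are A (I), Bm (ii), C#m (iii), D (IV), E (V), F#m (vi), G#dim (vii°) — D major is indeed IV.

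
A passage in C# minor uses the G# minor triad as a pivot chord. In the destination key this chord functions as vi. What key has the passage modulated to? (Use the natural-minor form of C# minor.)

B major

The numeral vi denotes a minor triad on scale degree 6. With G# on degree 6, the tonic of the new key is B.
Degree 6 carries a minor triad in major keys, so the destination is B major.
Check: the diatonic triads of B major are B (I), C#m (ii), D#m (iii), E (IV), F# (V), G#m (vi), A#dim (vii°) — G# minor is indeed vi.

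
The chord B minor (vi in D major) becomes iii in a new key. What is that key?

The numeral iii denotes a minor triad on scale degree 3. With B on degree 3, the tonic of the new key is G.
Degree 3 carries a minor triad in major keys, so the destination is G major.
Check: the diatonic triads of G major are G (I), Am (ii), Bm (iii), C (IV), D (V), Em (vi), F#dim (vii°) — B minor is indeed iii.

G major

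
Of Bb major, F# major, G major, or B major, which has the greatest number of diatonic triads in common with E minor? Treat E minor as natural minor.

G major

Triads of E minor (natural minor): E minor (i), F# diminished (ii°), G major (III), A minor (iv), B minor (v), C major (VI), D major (VII).
Bb major shares 0: none.
F# major shares 0: none.
G major shares 7: Em, F#dim, G, Am, Bm, C, D.
B major shares 0: none.
The most common triads (7) are shared with G major.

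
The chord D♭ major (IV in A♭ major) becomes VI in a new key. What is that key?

F minor

The numeral VI denotes a major triad on scale degree 6. With D♭ on degree 6, the tonic of the new key is F.
Degree 6 carries a major triad in minor keys, so the destination is F minor.
Check: the diatonic triads of F minor (natural minor) are Fm (i), Gdim (ii°), A♭ (III), B♭m (iv), Cm (v), D♭ (VI), E♭ (VII) — D♭ major is indeed VI.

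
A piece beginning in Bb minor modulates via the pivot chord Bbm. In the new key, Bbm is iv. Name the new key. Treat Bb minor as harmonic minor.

The numeral iv denotes a minor triad on scale degree 4. With Bb on degree 4, the tonic of the new key is F.
Degree 4 carries a minor triad in minor keys, so the destination is F minor.
Check: the diatonic triads of F minor (natural minor) are Fm (i), Gdim (ii°), Ab (III), Bbm (iv), Cm (v), Db (VI), Eb (VII) — Bbm is indeed iv.

F minor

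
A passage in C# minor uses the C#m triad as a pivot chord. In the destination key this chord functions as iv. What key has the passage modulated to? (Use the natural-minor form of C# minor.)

The numeral iv denotes a minor triad on scale degree 4. With C# on degree 4, the tonic of the new key is G#.
Degree 4 carries a minor triad in minor keys, so the destination is G# minor.
Check: the diatonic triads of G# minor (natural minor) are G#m (i), A#dim (ii°), B (III), C#m (iv), D#m (v), E (VI), F# (VII) — C#m is indeed iv.

G# minor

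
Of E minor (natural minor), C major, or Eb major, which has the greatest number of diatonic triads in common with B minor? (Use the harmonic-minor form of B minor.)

E minor

Triads of B minor (harmonic minor): B minor (i), C# diminished (ii°), D augmented (III+), E minor (iv), F# major (V), G major (VI), A# diminished (vii°).
E minor (natural minor) shares 3: Bm, Em, G.
C major shares 2: Em, G.
Eb major shares 0: none.
The most common triads (3) are shared with E minor.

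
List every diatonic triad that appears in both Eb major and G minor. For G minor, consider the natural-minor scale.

Eb, Gm, Bb, Cm

Triads in Eb major: Eb (I), Fm (ii), Gm (iii), Ab (IV), Bb (V), Cm (vi), Ddim (vii°).
Triads in G minor (natural minor): Gm (i), Adim (ii°), Bb (III), Cm (iv), Dm (v), Eb (VI), F (VII).
Shared triads with their functions: Eb (I in Eb major, VI in G minor); Gm (iii in Eb major, i in G minor); Bb (V in Eb major, III in G minor); Cm (vi in Eb major, iv in G minor).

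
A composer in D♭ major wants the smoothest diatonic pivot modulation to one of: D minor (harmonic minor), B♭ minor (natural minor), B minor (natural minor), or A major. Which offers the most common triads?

B♭ minor

Triads of D♭ major: D♭ major (I), E♭ minor (ii), F minor (iii), G♭ major (IV), A♭ major (V), B♭ minor (vi), C diminished (vii°).
D minor (harmonic minor) shares 0: none.
B♭ minor (natural minor) shares 7: D♭, E♭m, Fm, G♭, A♭, B♭m, Cdim.
B minor (natural minor) shares 0: none.
A major shares 0: none.
The most common triads (7) are shared with B♭ minor.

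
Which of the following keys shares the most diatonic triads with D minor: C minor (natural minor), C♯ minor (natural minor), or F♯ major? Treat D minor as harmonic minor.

Triads of D minor (harmonic minor): Dm (i), Edim (ii°), Faug (III+), Gm (iv), A (V), B♭ (VI), C♯dim (vii°).
C minor (natural minor) shares 2: Gm, B♭.
C♯ minor (natural minor) shares 1: A.
F♯ major shares 0: none.
The most common triads (2) are shared with C minor.

C minor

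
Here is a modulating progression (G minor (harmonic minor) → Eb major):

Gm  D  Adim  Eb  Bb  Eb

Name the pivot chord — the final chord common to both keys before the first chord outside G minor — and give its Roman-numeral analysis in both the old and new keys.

Chords diatonic to G minor: Gm, Adim, Bbaug, Cm, D, Eb, F#dim.
Reading the progression, the first chord not in that set is Bb, so the modulation leaves G minor there.
The chord immediately before Bb is Eb, which is diatonic to both keys: VI in G minor and I in Eb major.

Eb — VI in G minor, I in Eb major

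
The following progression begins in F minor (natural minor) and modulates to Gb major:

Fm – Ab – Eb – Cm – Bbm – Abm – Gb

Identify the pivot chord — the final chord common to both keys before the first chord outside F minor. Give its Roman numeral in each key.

Bbm — iv in F minor, iii in Gb major

Chords diatonic to F minor: Fm, Gdim, Ab, Bbm, Cm, Db, Eb.
Reading the progression, the first chord not in that set is Abm, so the modulation leaves F minor there.
The chord immediately before Abm is Bbm, which is diatonic to both keys: iv in F minor and iii in Gb major.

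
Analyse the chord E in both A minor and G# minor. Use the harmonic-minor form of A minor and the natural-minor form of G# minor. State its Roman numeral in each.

V in A minor; VI in G# minor

The scale of A minor (harmonic minor) is A B C D E F G#; E is degree 5, and the triad built there (E-G#-B) is major, so it is V.
The scale of G# minor (natural minor) is G# A# B C# D# E F#; E is degree 6, and the triad built there (E-G#-B) is major, so it is VI.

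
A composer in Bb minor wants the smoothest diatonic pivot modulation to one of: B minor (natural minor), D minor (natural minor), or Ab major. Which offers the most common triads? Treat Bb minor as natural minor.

Ab major

Triads of Bb minor (natural minor): Bbm (i), Cdim (ii°), Db (III), Ebm (iv), Fm (v), Gb (VI), Ab (VII).
B minor (natural minor) shares 0: none.
D minor (natural minor) shares 0: none.
Ab major shares 4: Bbm, Db, Fm, Ab.
The most common triads (4) are shared with Ab major.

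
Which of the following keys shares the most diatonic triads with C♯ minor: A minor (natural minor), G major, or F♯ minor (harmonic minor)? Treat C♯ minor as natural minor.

Triads of C♯ minor (natural minor): C♯ minor (i), D♯ diminished (ii°), E major (III), F♯ minor (iv), G♯ minor (v), A major (VI), B major (VII).
A minor (natural minor) shares 0: none.
G major shares 0: none.
F♯ minor (harmonic minor) shares 1: F♯m.
The most common triads (1) are shared with F♯ minor.

F♯ minor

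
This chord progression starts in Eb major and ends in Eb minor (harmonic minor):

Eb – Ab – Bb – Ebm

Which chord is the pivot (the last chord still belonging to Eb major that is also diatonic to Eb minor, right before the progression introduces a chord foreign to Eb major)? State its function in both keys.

Bb — V in Eb major, V in Eb minor

Chords diatonic to Eb major: Eb, Fm, Gm, Ab, Bb, Cm, Ddim.
Reading the progression, the first chord not in that set is Ebm, so the modulation leaves Eb major there.
The chord immediately before Ebm is Bb, which is diatonic to both keys: V in Eb major and V in Eb minor.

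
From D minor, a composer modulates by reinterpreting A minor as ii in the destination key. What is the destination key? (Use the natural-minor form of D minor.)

The numeral ii denotes a minor triad on scale degree 2. With A on degree 2, the tonic of the new key is G.
Degree 2 carries a minor triad in major keys, so the destination is G major.
Check: the diatonic triads of G major are G (I), Am (ii), Bm (iii), C (IV), D (V), Em (vi), F#dim (vii°) — A minor is indeed ii.

G major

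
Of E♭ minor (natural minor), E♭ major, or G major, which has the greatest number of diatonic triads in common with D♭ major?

Triads of D♭ major: D♭ major (I), E♭ minor (ii), F minor (iii), G♭ major (IV), A♭ major (V), B♭ minor (vi), C diminished (vii°).
E♭ minor (natural minor) shares 4: D♭, E♭m, G♭, B♭m.
E♭ major shares 2: Fm, A♭.
G major shares 0: none.
The most common triads (4) are shared with E♭ minor.

E♭ minor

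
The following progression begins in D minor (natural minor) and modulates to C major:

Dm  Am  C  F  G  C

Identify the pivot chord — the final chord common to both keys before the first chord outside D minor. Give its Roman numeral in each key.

Chords diatonic to D minor: Dm, Edim, F, Gm, Am, Bb, C.
Reading the progression, the first chord not in that set is G, so the modulation leaves D minor there.
The chord immediately before G is F, which is diatonic to both keys: III in D minor and IV in C major.

F — III in D minor, IV in C major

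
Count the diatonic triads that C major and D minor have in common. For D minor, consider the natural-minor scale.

4

Diatonic triads of C major: C (I), Dm (ii), Em (iii), F (IV), G (V), Am (vi), Bdim (vii°).
Diatonic triads of D minor (natural minor): Dm (i), Edim (ii°), F (III), Gm (iv), Am (v), B♭ (VI), C (VII).
Matching root and quality in both lists: C, Dm, F, Am.
That gives 4 common triads.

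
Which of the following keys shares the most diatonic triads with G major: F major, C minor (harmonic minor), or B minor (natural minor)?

Triads of G major: G (I), Am (ii), Bm (iii), C (IV), D (V), Em (vi), F#dim (vii°).
F major shares 2: Am, C.
C minor (harmonic minor) shares 1: G.
B minor (natural minor) shares 4: G, Bm, D, Em.
The most common triads (4) are shared with B minor.

B minor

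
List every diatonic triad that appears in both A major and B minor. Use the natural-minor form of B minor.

Triads in A major: A major (I), B minor (ii), C# minor (iii), D major (IV), E major (V), F# minor (vi), G# diminished (vii°).
Triads in B minor (natural minor): B minor (i), C# diminished (ii°), D major (III), E minor (iv), F# minor (v), G major (VI), A major (VII).
Shared triads with their functions: A major (I in A major, VII in B minor); B minor (ii in A major, i in B minor); D major (IV in A major, III in B minor); F# minor (vi in A major, v in B minor).

A, Bm, D, F#m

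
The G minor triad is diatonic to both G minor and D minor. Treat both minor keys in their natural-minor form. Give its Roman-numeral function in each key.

The scale of G minor (natural minor) is G A Bb C D Eb F; G is degree 1, and the triad built there (G-Bb-D) is minor, so it is i.
The scale of D minor (natural minor) is D E F G A Bb C; G is degree 4, and the triad built there (G-Bb-D) is minor, so it is iv.

i in G minor; iv in D minor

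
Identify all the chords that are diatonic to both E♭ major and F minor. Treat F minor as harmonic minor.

Triads in E♭ major: E♭ (I), Fm (ii), Gm (iii), A♭ (IV), B♭ (V), Cm (vi), Ddim (vii°).
Triads in F minor (harmonic minor): Fm (i), Gdim (ii°), A♭aug (III+), B♭m (iv), C (V), D♭ (VI), Edim (vii°).
Shared triads with their functions: Fm (ii in E♭ major, i in F minor).

Fm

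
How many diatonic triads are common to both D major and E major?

Diatonic triads of D major: D (I), Em (ii), F#m (iii), G (IV), A (V), Bm (vi), C#dim (vii°).
Diatonic triads of E major: E (I), F#m (ii), G#m (iii), A (IV), B (V), C#m (vi), D#dim (vii°).
Matching root and quality in both lists: F#m, A.
That gives 2 common triads.

2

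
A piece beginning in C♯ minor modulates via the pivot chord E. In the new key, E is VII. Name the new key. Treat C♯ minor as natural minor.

The numeral VII denotes a major triad on scale degree 7. With E on degree 7, the tonic of the new key is F♯.
Degree 7 carries a major triad in natural-minor keys, so the destination is F♯ minor.
Check: the diatonic triads of F♯ minor (natural minor) are F♯m (i), G♯dim (ii°), A (III), Bm (iv), C♯m (v), D (VI), E (VII) — E is indeed VII.

F♯ minor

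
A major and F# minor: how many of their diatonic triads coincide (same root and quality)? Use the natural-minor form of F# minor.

7

Diatonic triads of A major: A major (I), B minor (ii), C# minor (iii), D major (IV), E major (V), F# minor (vi), G# diminished (vii°).
Diatonic triads of F# minor (natural minor): F# minor (i), G# diminished (ii°), A major (III), B minor (iv), C# minor (v), D major (VI), E major (VII).
Matching root and quality in both lists: A major, B minor, C# minor, D major, E major, F# minor, G# diminished.
That gives 7 common triads.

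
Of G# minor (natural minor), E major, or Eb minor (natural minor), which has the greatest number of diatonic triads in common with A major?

Triads of A major: A major (I), B minor (ii), C# minor (iii), D major (IV), E major (V), F# minor (vi), G# diminished (vii°).
G# minor (natural minor) shares 2: C#m, E.
E major shares 4: A, C#m, E, F#m.
Eb minor (natural minor) shares 0: none.
The most common triads (4) are shared with E major.

E major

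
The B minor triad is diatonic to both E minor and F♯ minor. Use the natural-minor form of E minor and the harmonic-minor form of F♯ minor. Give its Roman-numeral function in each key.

v in E minor; iv in F♯ minor

The scale of E minor (natural minor) is E F♯ G A B C D; B is degree 5, and the triad built there (B-D-F♯) is minor, so it is v.
The scale of F♯ minor (harmonic minor) is F♯ G♯ A B C♯ D E♯; B is degree 4, and the triad built there (B-D-F♯) is minor, so it is iv.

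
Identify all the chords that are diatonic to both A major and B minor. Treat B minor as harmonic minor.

Bm

Triads in A major: A (I), Bm (ii), C♯m (iii), D (IV), E (V), F♯m (vi), G♯dim (vii°).
Triads in B minor (harmonic minor): Bm (i), C♯dim (ii°), Daug (III+), Em (iv), F♯ (V), G (VI), A♯dim (vii°).
Shared triads with their functions: Bm (ii in A major, i in B minor).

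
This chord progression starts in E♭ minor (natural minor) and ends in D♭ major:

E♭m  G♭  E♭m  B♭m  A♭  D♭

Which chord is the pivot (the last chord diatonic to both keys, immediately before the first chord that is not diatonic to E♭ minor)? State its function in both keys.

Chords diatonic to E♭ minor: E♭m, Fdim, G♭, A♭m, B♭m, C♭, D♭.
Reading the progression, the first chord not in that set is A♭, so the modulation leaves E♭ minor there.
The chord immediately before A♭ is B♭m, which is diatonic to both keys: v in E♭ minor and vi in D♭ major.

B♭m — v in E♭ minor, vi in D♭ major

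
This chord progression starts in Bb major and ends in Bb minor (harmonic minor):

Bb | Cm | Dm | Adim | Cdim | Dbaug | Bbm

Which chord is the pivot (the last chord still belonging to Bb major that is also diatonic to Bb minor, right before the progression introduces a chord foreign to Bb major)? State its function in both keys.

Chords diatonic to Bb major: Bb, Cm, Dm, Eb, F, Gm, Adim.
Reading the progression, the first chord not in that set is Cdim, so the modulation leaves Bb major there.
The chord immediately before Cdim is Adim, which is diatonic to both keys: vii° in Bb major and vii° in Bb minor.

Adim — vii° in Bb major, vii° in Bb minor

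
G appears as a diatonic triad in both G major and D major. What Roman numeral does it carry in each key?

The scale of G major is G A B C D E F#; G is degree 1, and the triad built there (G-B-D) is major, so it is I.
The scale of D major is D E F# G A B C#; G is degree 4, and the triad built there (G-B-D) is major, so it is IV.

I in G major; IV in D major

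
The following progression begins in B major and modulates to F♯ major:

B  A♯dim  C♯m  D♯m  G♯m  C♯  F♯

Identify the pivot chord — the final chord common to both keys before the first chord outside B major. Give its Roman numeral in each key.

G♯m — vi in B major, ii in F♯ major

Chords diatonic to B major: B, C♯m, D♯m, E, F♯, G♯m, A♯dim.
Reading the progression, the first chord not in that set is C♯, so the modulation leaves B major there.
The chord immediately before C♯ is G♯m, which is diatonic to both keys: vi in B major and ii in F♯ major.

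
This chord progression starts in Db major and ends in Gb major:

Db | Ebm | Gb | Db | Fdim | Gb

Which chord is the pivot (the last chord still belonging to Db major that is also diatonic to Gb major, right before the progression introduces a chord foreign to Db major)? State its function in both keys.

Chords diatonic to Db major: Db, Ebm, Fm, Gb, Ab, Bbm, Cdim.
Reading the progression, the first chord not in that set is Fdim, so the modulation leaves Db major there.
The chord immediately before Fdim is Db, which is diatonic to both keys: I in Db major and V in Gb major.

Db — I in Db major, V in Gb major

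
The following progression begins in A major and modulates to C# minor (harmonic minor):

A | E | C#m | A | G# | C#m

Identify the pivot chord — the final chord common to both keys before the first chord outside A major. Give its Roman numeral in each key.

A — I in A major, VI in C# minor

Chords diatonic to A major: A, Bm, C#m, D, E, F#m, G#dim.
Reading the progression, the first chord not in that set is G#, so the modulation leaves A major there.
The chord immediately before G# is A, which is diatonic to both keys: I in A major and VI in C# minor.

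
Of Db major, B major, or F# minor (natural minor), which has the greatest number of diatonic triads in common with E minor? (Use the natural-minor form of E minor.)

Triads of E minor (natural minor): E minor (i), F# diminished (ii°), G major (III), A minor (iv), B minor (v), C major (VI), D major (VII).
Db major shares 0: none.
B major shares 0: none.
F# minor (natural minor) shares 2: Bm, D.
The most common triads (2) are shared with F# minor.

F# minor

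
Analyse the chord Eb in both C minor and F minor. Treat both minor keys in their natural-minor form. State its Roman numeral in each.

The scale of C minor (natural minor) is C D Eb F G Ab Bb; Eb is degree 3, and the triad built there (Eb-G-Bb) is major, so it is III.
The scale of F minor (natural minor) is F G Ab Bb C Db Eb; Eb is degree 7, and the triad built there (Eb-G-Bb) is major, so it is VII.

III in C minor; VII in F minor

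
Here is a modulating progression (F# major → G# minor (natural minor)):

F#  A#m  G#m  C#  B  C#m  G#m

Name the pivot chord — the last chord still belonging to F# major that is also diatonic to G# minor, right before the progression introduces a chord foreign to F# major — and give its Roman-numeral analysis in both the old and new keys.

Chords diatonic to F# major: F#, G#m, A#m, B, C#, D#m, E#dim.
Reading the progression, the first chord not in that set is C#m, so the modulation leaves F# major there.
The chord immediately before C#m is B, which is diatonic to both keys: IV in F# major and III in G# minor.

B — IV in F# major, III in G# minor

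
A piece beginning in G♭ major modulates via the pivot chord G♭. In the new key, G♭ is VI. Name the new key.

B♭ minor

The numeral VI denotes a major triad on scale degree 6. With G♭ on degree 6, the tonic of the new key is B♭.
Degree 6 carries a major triad in minor keys, so the destination is B♭ minor.
Check: the diatonic triads of B♭ minor (natural minor) are B♭m (i), Cdim (ii°), D♭ (III), E♭m (iv), Fm (v), G♭ (VI), A♭ (VII) — G♭ is indeed VI.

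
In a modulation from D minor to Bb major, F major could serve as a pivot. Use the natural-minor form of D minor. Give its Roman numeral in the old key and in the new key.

III in D minor; V in Bb major

The scale of D minor (natural minor) is D E F G A Bb C; F is degree 3, and the triad built there (F-A-C) is major, so it is III.
The scale of Bb major is Bb C D Eb F G A; F is degree 5, and the triad built there (F-A-C) is major, so it is V.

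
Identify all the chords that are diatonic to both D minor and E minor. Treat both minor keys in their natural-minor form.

Am, C

Triads in D minor (natural minor): D minor (i), E diminished (ii°), F major (III), G minor (iv), A minor (v), Bb major (VI), C major (VII).
Triads in E minor (natural minor): E minor (i), F# diminished (ii°), G major (III), A minor (iv), B minor (v), C major (VI), D major (VII).
Shared triads with their functions: A minor (v in D minor, iv in E minor); C major (VII in D minor, VI in E minor).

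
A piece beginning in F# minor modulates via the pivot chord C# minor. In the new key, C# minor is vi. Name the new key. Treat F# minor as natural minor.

The numeral vi denotes a minor triad on scale degree 6. With C# on degree 6, the tonic of the new key is E.
Degree 6 carries a minor triad in major keys, so the destination is E major.
Check: the diatonic triads of E major are E (I), F#m (ii), G#m (iii), A (IV), B (V), C#m (vi), D#dim (vii°) — C# minor is indeed vi.

E major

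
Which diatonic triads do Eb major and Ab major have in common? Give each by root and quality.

Triads in Eb major: Eb (I), Fm (ii), Gm (iii), Ab (IV), Bb (V), Cm (vi), Ddim (vii°).
Triads in Ab major: Ab (I), Bbm (ii), Cm (iii), Db (IV), Eb (V), Fm (vi), Gdim (vii°).
Shared triads with their functions: Eb (I in Eb major, V in Ab major); Fm (ii in Eb major, vi in Ab major); Ab (IV in Eb major, I in Ab major); Cm (vi in Eb major, iii in Ab major).

Eb, Fm, Ab, Cm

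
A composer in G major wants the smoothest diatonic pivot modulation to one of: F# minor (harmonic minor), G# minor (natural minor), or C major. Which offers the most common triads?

Triads of G major: G (I), Am (ii), Bm (iii), C (IV), D (V), Em (vi), F#dim (vii°).
F# minor (harmonic minor) shares 2: Bm, D.
G# minor (natural minor) shares 0: none.
C major shares 4: G, Am, C, Em.
The most common triads (4) are shared with C major.

C major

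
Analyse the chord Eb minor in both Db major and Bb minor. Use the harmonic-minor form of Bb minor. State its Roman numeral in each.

The scale of Db major is Db Eb F Gb Ab Bb C; Eb is degree 2, and the triad built there (Eb-Gb-Bb) is minor, so it is ii.
The scale of Bb minor (harmonic minor) is Bb C Db Eb F Gb A; Eb is degree 4, and the triad built there (Eb-Gb-Bb) is minor, so it is iv.

ii in Db major; iv in Bb minor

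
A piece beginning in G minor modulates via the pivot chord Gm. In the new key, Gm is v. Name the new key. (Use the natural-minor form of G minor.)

C minor

The numeral v denotes a minor triad on scale degree 5. With G on degree 5, the tonic of the new key is C.
Degree 5 carries a minor triad in natural-minor keys, so the destination is C minor.
Check: the diatonic triads of C minor (natural minor) are Cm (i), Ddim (ii°), Eb (III), Fm (iv), Gm (v), Ab (VI), Bb (VII) — Gm is indeed v.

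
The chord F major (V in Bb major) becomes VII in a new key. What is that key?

G minor

The numeral VII denotes a major triad on scale degree 7. With F on degree 7, the tonic of the new key is G.
Degree 7 carries a major triad in natural-minor keys, so the destination is G minor.
Check: the diatonic triads of G minor (natural minor) are Gm (i), Adim (ii°), Bb (III), Cm (iv), Dm (v), Eb (VI), F (VII) — F major is indeed VII.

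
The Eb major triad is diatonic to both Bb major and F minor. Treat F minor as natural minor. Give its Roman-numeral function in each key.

The scale of Bb major is Bb C D Eb F G A; Eb is degree 4, and the triad built there (Eb-G-Bb) is major, so it is IV.
The scale of F minor (natural minor) is F G Ab Bb C Db Eb; Eb is degree 7, and the triad built there (Eb-G-Bb) is major, so it is VII.

IV in Bb major; VII in F minor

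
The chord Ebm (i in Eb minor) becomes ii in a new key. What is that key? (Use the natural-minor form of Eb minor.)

The numeral ii denotes a minor triad on scale degree 2. With Eb on degree 2, the tonic of the new key is Db.
Degree 2 carries a minor triad in major keys, so the destination is Db major.
Check: the diatonic triads of Db major are Db (I), Ebm (ii), Fm (iii), Gb (IV), Ab (V), Bbm (vi), Cdim (vii°) — Ebm is indeed ii.

Db major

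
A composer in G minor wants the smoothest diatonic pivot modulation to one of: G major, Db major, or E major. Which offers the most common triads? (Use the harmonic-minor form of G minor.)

Triads of G minor (harmonic minor): G minor (i), A diminished (ii°), Bb augmented (III+), C minor (iv), D major (V), Eb major (VI), F# diminished (vii°).
G major shares 2: D, F#dim.
Db major shares 0: none.
E major shares 0: none.
The most common triads (2) are shared with G major.

G major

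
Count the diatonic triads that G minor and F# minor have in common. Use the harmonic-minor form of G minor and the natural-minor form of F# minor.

Diatonic triads of G minor (harmonic minor): Gm (i), Adim (ii°), Bbaug (III+), Cm (iv), D (V), Eb (VI), F#dim (vii°).
Diatonic triads of F# minor (natural minor): F#m (i), G#dim (ii°), A (III), Bm (iv), C#m (v), D (VI), E (VII).
Matching root and quality in both lists: D.
That gives 1 common triad.

1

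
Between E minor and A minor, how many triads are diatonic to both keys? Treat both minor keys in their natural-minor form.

4

Diatonic triads of E minor (natural minor): Em (i), F#dim (ii°), G (III), Am (iv), Bm (v), C (VI), D (VII).
Diatonic triads of A minor (natural minor): Am (i), Bdim (ii°), C (III), Dm (iv), Em (v), F (VI), G (VII).
Matching root and quality in both lists: Em, G, Am, C.
That gives 4 common triads.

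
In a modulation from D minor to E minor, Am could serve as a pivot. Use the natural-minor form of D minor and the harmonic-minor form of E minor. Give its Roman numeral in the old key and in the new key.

v in D minor; iv in E minor

The scale of D minor (natural minor) is D E F G A Bb C; A is degree 5, and the triad built there (A-C-E) is minor, so it is v.
The scale of E minor (harmonic minor) is E F# G A B C D#; A is degree 4, and the triad built there (A-C-E) is minor, so it is iv.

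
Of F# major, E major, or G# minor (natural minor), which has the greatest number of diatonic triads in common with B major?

G# minor

Triads of B major: B major (I), C# minor (ii), D# minor (iii), E major (IV), F# major (V), G# minor (vi), A# diminished (vii°).
F# major shares 4: B, D#m, F#, G#m.
E major shares 4: B, C#m, E, G#m.
G# minor (natural minor) shares 7: B, C#m, D#m, E, F#, G#m, A#dim.
The most common triads (7) are shared with G# minor.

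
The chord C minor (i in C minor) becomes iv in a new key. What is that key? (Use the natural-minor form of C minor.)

G minor

The numeral iv denotes a minor triad on scale degree 4. With C on degree 4, the tonic of the new key is G.
Degree 4 carries a minor triad in minor keys, so the destination is G minor.
Check: the diatonic triads of G minor (natural minor) are Gm (i), Adim (ii°), B♭ (III), Cm (iv), Dm (v), E♭ (VI), F (VII) — C minor is indeed iv.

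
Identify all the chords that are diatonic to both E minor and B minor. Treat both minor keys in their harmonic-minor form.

Triads in E minor (harmonic minor): Em (i), F#dim (ii°), Gaug (III+), Am (iv), B (V), C (VI), D#dim (vii°).
Triads in B minor (harmonic minor): Bm (i), C#dim (ii°), Daug (III+), Em (iv), F# (V), G (VI), A#dim (vii°).
Shared triads with their functions: Em (i in E minor, iv in B minor).

Em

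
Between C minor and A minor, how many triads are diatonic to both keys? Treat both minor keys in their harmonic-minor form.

Diatonic triads of C minor (harmonic minor): Cm (i), Ddim (ii°), Ebaug (III+), Fm (iv), G (V), Ab (VI), Bdim (vii°).
Diatonic triads of A minor (harmonic minor): Am (i), Bdim (ii°), Caug (III+), Dm (iv), E (V), F (VI), G#dim (vii°).
Matching root and quality in both lists: Bdim.
That gives 1 common triad.

1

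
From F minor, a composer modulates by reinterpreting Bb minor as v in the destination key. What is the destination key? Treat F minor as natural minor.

Eb minor

The numeral v denotes a minor triad on scale degree 5. With Bb on degree 5, the tonic of the new key is Eb.
Degree 5 carries a minor triad in natural-minor keys, so the destination is Eb minor.
Check: the diatonic triads of Eb minor (natural minor) are Ebm (i), Fdim (ii°), Gb (III), Abm (iv), Bbm (v), Cb (VI), Db (VII) — Bb minor is indeed v.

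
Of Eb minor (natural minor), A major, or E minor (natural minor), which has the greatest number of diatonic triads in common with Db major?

Eb minor

Triads of Db major: Db (I), Ebm (ii), Fm (iii), Gb (IV), Ab (V), Bbm (vi), Cdim (vii°).
Eb minor (natural minor) shares 4: Db, Ebm, Gb, Bbm.
A major shares 0: none.
E minor (natural minor) shares 0: none.
The most common triads (4) are shared with Eb minor.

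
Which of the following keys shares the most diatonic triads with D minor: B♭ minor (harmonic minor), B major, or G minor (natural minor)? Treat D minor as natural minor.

Triads of D minor (natural minor): Dm (i), Edim (ii°), F (III), Gm (iv), Am (v), B♭ (VI), C (VII).
B♭ minor (harmonic minor) shares 1: F.
B major shares 0: none.
G minor (natural minor) shares 4: Dm, F, Gm, B♭.
The most common triads (4) are shared with G minor.

G minor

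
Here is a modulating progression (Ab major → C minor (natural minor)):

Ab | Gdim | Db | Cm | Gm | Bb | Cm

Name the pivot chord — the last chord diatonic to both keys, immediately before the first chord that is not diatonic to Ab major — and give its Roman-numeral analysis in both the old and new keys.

Cm — iii in Ab major, i in C minor

Chords diatonic to Ab major: Ab, Bbm, Cm, Db, Eb, Fm, Gdim.
Reading the progression, the first chord not in that set is Gm, so the modulation leaves Ab major there.
The chord immediately before Gm is Cm, which is diatonic to both keys: iii in Ab major and i in C minor.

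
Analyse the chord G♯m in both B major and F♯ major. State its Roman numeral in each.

The scale of B major is B C♯ D♯ E F♯ G♯ A♯; G♯ is degree 6, and the triad built there (G♯-B-D♯) is minor, so it is vi.
The scale of F♯ major is F♯ G♯ A♯ B C♯ D♯ E♯; G♯ is degree 2, and the triad built there (G♯-B-D♯) is minor, so it is ii.

vi in B major; ii in F♯ major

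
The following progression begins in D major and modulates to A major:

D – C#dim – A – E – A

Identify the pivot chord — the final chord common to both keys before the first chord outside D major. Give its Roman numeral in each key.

A — V in D major, I in A major

Chords diatonic to D major: D, Em, F#m, G, A, Bm, C#dim.
Reading the progression, the first chord not in that set is E, so the modulation leaves D major there.
The chord immediately before E is A, which is diatonic to both keys: V in D major and I in A major.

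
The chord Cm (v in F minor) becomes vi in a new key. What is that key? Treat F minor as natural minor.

The numeral vi denotes a minor triad on scale degree 6. With C on degree 6, the tonic of the new key is E♭.
Degree 6 carries a minor triad in major keys, so the destination is E♭ major.
Check: the diatonic triads of E♭ major are E♭ (I), Fm (ii), Gm (iii), A♭ (IV), B♭ (V), Cm (vi), Ddim (vii°) — Cm is indeed vi.

E♭ major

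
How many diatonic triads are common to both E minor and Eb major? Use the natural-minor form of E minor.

0

Diatonic triads of E minor (natural minor): Em (i), F#dim (ii°), G (III), Am (iv), Bm (v), C (VI), D (VII).
Diatonic triads of Eb major: Eb (I), Fm (ii), Gm (iii), Ab (IV), Bb (V), Cm (vi), Ddim (vii°).
No triad has the same root and quality in both keys.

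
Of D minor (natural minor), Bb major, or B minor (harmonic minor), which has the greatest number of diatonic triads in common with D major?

Triads of D major: D (I), Em (ii), F#m (iii), G (IV), A (V), Bm (vi), C#dim (vii°).
D minor (natural minor) shares 0: none.
Bb major shares 0: none.
B minor (harmonic minor) shares 4: Em, G, Bm, C#dim.
The most common triads (4) are shared with B minor.

B minor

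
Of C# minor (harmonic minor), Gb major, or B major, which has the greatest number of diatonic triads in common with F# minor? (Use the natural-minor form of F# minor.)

C# minor

Triads of F# minor (natural minor): F# minor (i), G# diminished (ii°), A major (III), B minor (iv), C# minor (v), D major (VI), E major (VII).
C# minor (harmonic minor) shares 3: F#m, A, C#m.
Gb major shares 0: none.
B major shares 2: C#m, E.
The most common triads (3) are shared with C# minor.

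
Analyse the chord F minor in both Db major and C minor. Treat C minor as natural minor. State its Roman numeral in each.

The scale of Db major is Db Eb F Gb Ab Bb C; F is degree 3, and the triad built there (F-Ab-C) is minor, so it is iii.
The scale of C minor (natural minor) is C D Eb F G Ab Bb; F is degree 4, and the triad built there (F-Ab-C) is minor, so it is iv.

iii in Db major; iv in C minor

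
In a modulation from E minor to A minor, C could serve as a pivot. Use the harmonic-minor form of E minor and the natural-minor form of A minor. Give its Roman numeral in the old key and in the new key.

VI in E minor; III in A minor

The scale of E minor (harmonic minor) is E F# G A B C D#; C is degree 6, and the triad built there (C-E-G) is major, so it is VI.
The scale of A minor (natural minor) is A B C D E F G; C is degree 3, and the triad built there (C-E-G) is major, so it is III.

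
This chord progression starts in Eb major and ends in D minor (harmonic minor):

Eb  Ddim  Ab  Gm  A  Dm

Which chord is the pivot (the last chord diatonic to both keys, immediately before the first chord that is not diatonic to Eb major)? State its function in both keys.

Gm — iii in Eb major, iv in D minor

Chords diatonic to Eb major: Eb, Fm, Gm, Ab, Bb, Cm, Ddim.
Reading the progression, the first chord not in that set is A, so the modulation leaves Eb major there.
The chord immediately before A is Gm, which is diatonic to both keys: iii in Eb major and iv in D minor.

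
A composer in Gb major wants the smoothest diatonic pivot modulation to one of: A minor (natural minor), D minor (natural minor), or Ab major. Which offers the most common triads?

Triads of Gb major: Gb (I), Abm (ii), Bbm (iii), Cb (IV), Db (V), Ebm (vi), Fdim (vii°).
A minor (natural minor) shares 0: none.
D minor (natural minor) shares 0: none.
Ab major shares 2: Bbm, Db.
The most common triads (2) are shared with Ab major.

Ab major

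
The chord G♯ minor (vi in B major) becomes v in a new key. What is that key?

The numeral v denotes a minor triad on scale degree 5. With G♯ on degree 5, the tonic of the new key is C♯.
Degree 5 carries a minor triad in natural-minor keys, so the destination is C♯ minor.
Check: the diatonic triads of C♯ minor (natural minor) are C♯m (i), D♯dim (ii°), E (III), F♯m (iv), G♯m (v), A (VI), B (VII) — G♯ minor is indeed v.

C♯ minor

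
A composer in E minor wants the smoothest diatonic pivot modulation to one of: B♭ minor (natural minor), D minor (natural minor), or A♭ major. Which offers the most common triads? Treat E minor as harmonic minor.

D minor

Triads of E minor (harmonic minor): Em (i), F♯dim (ii°), Gaug (III+), Am (iv), B (V), C (VI), D♯dim (vii°).
B♭ minor (natural minor) shares 0: none.
D minor (natural minor) shares 2: Am, C.
A♭ major shares 0: none.
The most common triads (2) are shared with D minor.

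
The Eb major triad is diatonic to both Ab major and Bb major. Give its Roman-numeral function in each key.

V in Ab major; IV in Bb major

The scale of Ab major is Ab Bb C Db Eb F G; Eb is degree 5, and the triad built there (Eb-G-Bb) is major, so it is V.
The scale of Bb major is Bb C D Eb F G A; Eb is degree 4, and the triad built there (Eb-G-Bb) is major, so it is IV.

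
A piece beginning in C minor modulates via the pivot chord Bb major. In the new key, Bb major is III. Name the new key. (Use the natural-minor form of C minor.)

G minor

The numeral III denotes a major triad on scale degree 3. With Bb on degree 3, the tonic of the new key is G.
Degree 3 carries a major triad in natural-minor keys, so the destination is G minor.
Check: the diatonic triads of G minor (natural minor) are Gm (i), Adim (ii°), Bb (III), Cm (iv), Dm (v), Eb (VI), F (VII) — Bb major is indeed III.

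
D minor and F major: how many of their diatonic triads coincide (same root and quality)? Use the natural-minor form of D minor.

Diatonic triads of D minor (natural minor): Dm (i), Edim (ii°), F (III), Gm (iv), Am (v), Bb (VI), C (VII).
Diatonic triads of F major: F (I), Gm (ii), Am (iii), Bb (IV), C (V), Dm (vi), Edim (vii°).
Matching root and quality in both lists: Dm, Edim, F, Gm, Am, Bb, C.
That gives 7 common triads.

7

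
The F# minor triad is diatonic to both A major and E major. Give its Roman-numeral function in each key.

The scale of A major is A B C# D E F# G#; F# is degree 6, and the triad built there (F#-A-C#) is minor, so it is vi.
The scale of E major is E F# G# A B C# D#; F# is degree 2, and the triad built there (F#-A-C#) is minor, so it is ii.

vi in A major; ii in E major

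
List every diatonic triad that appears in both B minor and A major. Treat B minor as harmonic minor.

Triads in B minor (harmonic minor): B minor (i), C# diminished (ii°), D augmented (III+), E minor (iv), F# major (V), G major (VI), A# diminished (vii°).
Triads in A major: A major (I), B minor (ii), C# minor (iii), D major (IV), E major (V), F# minor (vi), G# diminished (vii°).
Shared triads with their functions: B minor (i in B minor, ii in A major).

Bm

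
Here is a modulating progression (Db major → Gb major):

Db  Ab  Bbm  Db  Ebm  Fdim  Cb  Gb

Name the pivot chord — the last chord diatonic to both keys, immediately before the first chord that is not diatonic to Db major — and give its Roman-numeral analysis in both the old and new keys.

Ebm — ii in Db major, vi in Gb major

Chords diatonic to Db major: Db, Ebm, Fm, Gb, Ab, Bbm, Cdim.
Reading the progression, the first chord not in that set is Fdim, so the modulation leaves Db major there.
The chord immediately before Fdim is Ebm, which is diatonic to both keys: ii in Db major and vi in Gb major.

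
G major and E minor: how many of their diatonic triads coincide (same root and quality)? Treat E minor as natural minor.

Diatonic triads of G major: G (I), Am (ii), Bm (iii), C (IV), D (V), Em (vi), F#dim (vii°).
Diatonic triads of E minor (natural minor): Em (i), F#dim (ii°), G (III), Am (iv), Bm (v), C (VI), D (VII).
Matching root and quality in both lists: G, Am, Bm, C, D, Em, F#dim.
That gives 7 common triads.

7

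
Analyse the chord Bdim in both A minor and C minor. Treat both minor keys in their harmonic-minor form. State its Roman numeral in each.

ii° in A minor; vii° in C minor

The scale of A minor (harmonic minor) is A B C D E F G#; B is degree 2, and the triad built there (B-D-F) is diminished, so it is ii°.
The scale of C minor (harmonic minor) is C D Eb F G Ab B; B is degree 7, and the triad built there (B-D-F) is diminished, so it is vii°.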